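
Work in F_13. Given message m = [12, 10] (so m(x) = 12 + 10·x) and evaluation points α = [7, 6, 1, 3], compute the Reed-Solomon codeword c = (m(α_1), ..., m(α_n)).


c = [4, 7, 9, 3]

Message polynomial: m(x) = 12 + 10·x (mod 13).
For each evaluation point α_i, compute m(α_i) mod 13:
  α_1 = 7: Horner steps 10 → 4, so m(7) = 4.
  α_2 = 6: Horner steps 10 → 7, so m(6) = 7.
  α_3 = 1: Horner steps 10 → 9, so m(1) = 9.
  α_4 = 3: Horner steps 10 → 3, so m(3) = 3.
Codeword c = [4, 7, 9, 3] ∈ F_13^4.


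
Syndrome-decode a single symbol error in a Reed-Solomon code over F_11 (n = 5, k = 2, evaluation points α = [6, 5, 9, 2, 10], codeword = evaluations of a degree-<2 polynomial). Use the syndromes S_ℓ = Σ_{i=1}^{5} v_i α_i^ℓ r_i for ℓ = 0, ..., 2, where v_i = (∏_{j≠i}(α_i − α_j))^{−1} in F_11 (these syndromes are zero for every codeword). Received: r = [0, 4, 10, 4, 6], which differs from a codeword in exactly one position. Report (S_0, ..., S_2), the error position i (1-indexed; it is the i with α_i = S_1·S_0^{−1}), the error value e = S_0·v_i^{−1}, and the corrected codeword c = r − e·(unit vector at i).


S = (10, 9, 7), error at position 4, error magnitude e = 10, c = [0, 4, 10, 5, 6].

Step 1: column multipliers v_i = (∏_{j≠i}(α_i − α_j))^{−1} mod 11.
  i = 1 (α = 6): (6−5)(6−9)(6−2)(6−10) = 1·(−3)·4·(−4) = 48 ≡ 4, so v_1 = 4^{−1} = 3 (mod 11).
  i = 2 (α = 5): (5−6)(5−9)(5−2)(5−10) = (−1)·(−4)·3·(−5) = −60 ≡ 6, so v_2 = 6^{−1} = 2 (mod 11).
  i = 3 (α = 9): (9−6)(9−5)(9−2)(9−10) = 3·4·7·(−1) = −84 ≡ 4, so v_3 = 4^{−1} = 3 (mod 11).
  i = 4 (α = 2): (2−6)(2−5)(2−9)(2−10) = (−4)·(−3)·(−7)·(−8) = 672 ≡ 1, so v_4 = 1^{−1} = 1 (mod 11).
  i = 5 (α = 10): (10−6)(10−5)(10−9)(10−2) = 4·5·1·8 = 160 ≡ 6, so v_5 = 6^{−1} = 2 (mod 11).
  v = [3, 2, 3, 1, 2].
Step 2: syndromes of r = [0, 4, 10, 4, 6] (all sums mod 11).
  S_0 = Σ v_i r_i = 3·0 + 2·4 + 3·10 + 1·4 + 2·6 = 54 ≡ 10.
  S_1 = Σ v_i α_i r_i = 3·6·0 + 2·5·4 + 3·9·10 + 1·2·4 + 2·10·6 = 438 ≡ 9.
  α_i^2 mod 11 = [3, 3, 4, 4, 1].
  S_2 = Σ v_i α_i^2 r_i = 3·3·0 + 2·3·4 + 3·4·10 + 1·4·4 + 2·1·6 = 172 ≡ 7.
  S = (10, 9, 7) ≠ 0, so r is not a codeword (an error is present).
Step 3: locate the error. For a single error e at position i, S_ℓ = v_i·e·α_i^ℓ, so α_err = S_1/S_0.
  S_0^{−1} = 10^{−1} = 10 (mod 11), so α_err = 9·10 = 90 ≡ 2 = α_4. Error position i = 4.
  Consistency check: S_2/S_1 = 7·5 = 35 ≡ 2 = α_err ✓ (single-error assumption holds).
Step 4: error magnitude e = S_0/v_4 = S_0·∏_{j≠4}(α_4 − α_j) = 10·1 = 10 ≡ 10 (mod 11).
Step 5: correct position 4: c_4 = r_4 − e = 4 − 10 ≡ 5 (mod 11). Hence c = [0, 4, 10, 5, 6].
  Check: interpolating c through the α_i gives m(x) = 2 + 7·x (degree < 2) with m(α_i) = c_i for every i, so c is indeed a codeword.


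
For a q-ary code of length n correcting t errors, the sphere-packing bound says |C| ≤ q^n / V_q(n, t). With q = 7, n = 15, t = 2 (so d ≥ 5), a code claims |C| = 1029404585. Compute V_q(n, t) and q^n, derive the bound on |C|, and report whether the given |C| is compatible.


V_q(n, t) = 3871, q^n = 4747561509943, Hamming bound = 1226443169, |C| = 1029404585 ≤ bound (satisfied).

Step 1: Compute V_q(n, t) = Σ_{j=0}^2 C(n, j) (q−1)^j.
  j = 0: C(15,0)·(6)^0 = 1·1 = 1.
  j = 1: C(15,1)·(6)^1 = 15·6 = 90.
  j = 2: C(15,2)·(6)^2 = 105·36 = 3780.
  V_q(n, t) = 1 + 90 + 3780 = 3871.
Step 2: q^n = 7^15 = 4747561509943.
Step 3: Hamming bound ⌊q^n / V_q(n,t)⌋ = ⌊4747561509943/3871⌋ = 1226443169.
Step 4: Compare |C| = 1029404585 to 1226443169: satisfied.
The claimed |C| lies below the Hamming bound.


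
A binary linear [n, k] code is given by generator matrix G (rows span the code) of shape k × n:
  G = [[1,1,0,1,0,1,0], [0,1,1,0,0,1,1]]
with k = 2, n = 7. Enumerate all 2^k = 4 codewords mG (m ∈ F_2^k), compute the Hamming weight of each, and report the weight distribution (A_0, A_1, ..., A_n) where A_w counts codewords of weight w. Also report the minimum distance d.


Weight distribution: A_0 = 1, A_4 = 3. Minimum distance d = 4.

Enumerate all 2^2 = 4 messages m ∈ F_2^2.
For each, compute codeword c = mG in F_2^7, then tally its weight.
  m = 00 → c = 0000000, weight = 0.
  m = 10 → c = 1101010, weight = 4.
  m = 01 → c = 0110011, weight = 4.
  m = 11 → c = 1011001, weight = 4.
Tally weights:
  weight 0: 1 codewords.
  weight 4: 3 codewords.
Minimum distance d = smallest w > 0 with A_w > 0 = 4.
Sanity: Σ A_w = 4 = 2^2 = 4 ✓.


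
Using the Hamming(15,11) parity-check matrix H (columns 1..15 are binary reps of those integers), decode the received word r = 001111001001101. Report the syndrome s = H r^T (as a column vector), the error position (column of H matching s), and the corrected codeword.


s = (0, 0, 1, 1)^T, error position = 3, corrected codeword c = 000111001001101

Compute s = H r^T mod 2 one row at a time:
  s_1 = 0 + 1 + 0 + 0 + 1 + 1 + 0 + 1 = 4 ≡ 0 (mod 2).
  s_2 = 1 + 1 + 1 + 0 + 1 + 1 + 0 + 1 = 6 ≡ 0 (mod 2).
  s_3 = 0 + 1 + 1 + 0 + 0 + 0 + 0 + 1 = 3 ≡ 1 (mod 2).
  s_4 = 0 + 1 + 1 + 0 + 1 + 0 + 1 + 1 = 5 ≡ 1 (mod 2).
s = (0, 0, 1, 1)^T — this equals column 3 of H (binary 0011), so error is at position 3.
Correct: flip bit 3 of r = 001111001001101 to get c = 000111001001101.


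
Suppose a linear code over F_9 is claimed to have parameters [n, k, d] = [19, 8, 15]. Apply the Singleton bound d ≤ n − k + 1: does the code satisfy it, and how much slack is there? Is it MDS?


Singleton RHS = n − k + 1 = 12, slack = -3, bound violated (no such code; not MDS).

Singleton bound: d ≤ n − k + 1.
Here n = 19, k = 8, so n − k + 1 = 12.
Given d = 15, check d ≤ 12: NO.
Slack = (n − k + 1) − d = -3.
The slack is negative: d = 15 exceeds n − k + 1 = 12 by 3, so the Singleton bound is violated and no linear [19, 8, 15]_9 code can exist. In particular it is not MDS (MDS requires d = n − k + 1 exactly).
Description: the claimed parameters are [19, 8, 15]_9; such a code would be impossible (violates the Singleton bound).


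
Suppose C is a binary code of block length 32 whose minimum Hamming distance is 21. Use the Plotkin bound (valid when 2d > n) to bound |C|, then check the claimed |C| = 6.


Plotkin bound M ≤ 4; given |C| = 6 > bound (violated).

Check applicability: 2d = 42, n = 32.
2d − n = 10 > 0, so Plotkin applies.
Compute d/(2d−n) = 21/10 ≈ 2.1000.
⌊d/(2d−n)⌋ = 2.
Plotkin bound: M ≤ 2·2 = 4.
Given |C| = 6, check: VIOLATED.
This |C| is above the Plotkin bound, so no binary code with n = 32, d = 21 and 6 codewords exists.


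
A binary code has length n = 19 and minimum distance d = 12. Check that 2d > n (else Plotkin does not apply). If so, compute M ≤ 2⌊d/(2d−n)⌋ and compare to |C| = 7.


Plotkin bound M ≤ 4; given |C| = 7 > bound (violated).

Check applicability: 2d = 24, n = 19.
2d − n = 5 > 0, so Plotkin applies.
Compute d/(2d−n) = 12/5 ≈ 2.4000.
⌊d/(2d−n)⌋ = 2.
Plotkin bound: M ≤ 2·2 = 4.
Given |C| = 7, check: VIOLATED.
This |C| is above the Plotkin bound, so no binary code with n = 19, d = 12 and 7 codewords exists.


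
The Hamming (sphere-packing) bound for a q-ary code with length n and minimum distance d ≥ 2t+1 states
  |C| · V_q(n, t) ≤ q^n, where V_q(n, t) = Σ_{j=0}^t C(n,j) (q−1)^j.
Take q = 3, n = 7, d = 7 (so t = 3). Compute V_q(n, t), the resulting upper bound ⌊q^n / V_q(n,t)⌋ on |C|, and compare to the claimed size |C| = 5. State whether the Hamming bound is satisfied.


V_q(n, t) = 379, q^n = 2187, Hamming bound = 5, |C| = 5 ≤ bound (satisfied).

Step 1: Compute V_q(n, t) = Σ_{j=0}^3 C(n, j) (q−1)^j.
  j = 0: C(7,0)·(2)^0 = 1·1 = 1.
  j = 1: C(7,1)·(2)^1 = 7·2 = 14.
  j = 2: C(7,2)·(2)^2 = 21·4 = 84.
  j = 3: C(7,3)·(2)^3 = 35·8 = 280.
  V_q(n, t) = 1 + 14 + 84 + 280 = 379.
Step 2: q^n = 3^7 = 2187.
Step 3: Hamming bound ⌊q^n / V_q(n,t)⌋ = ⌊2187/379⌋ = 5.
Step 4: Compare |C| = 5 to 5: satisfied.
The claimed |C| lies at the Hamming bound (tight).


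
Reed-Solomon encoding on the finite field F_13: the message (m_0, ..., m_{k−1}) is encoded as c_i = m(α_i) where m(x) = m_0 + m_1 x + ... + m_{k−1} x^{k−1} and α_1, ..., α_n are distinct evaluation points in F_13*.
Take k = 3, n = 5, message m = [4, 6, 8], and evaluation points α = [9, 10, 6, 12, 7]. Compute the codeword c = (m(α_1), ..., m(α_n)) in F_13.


c = [4, 6, 3, 6, 9]

Message polynomial: m(x) = 4 + 6·x + 8·x^2 (mod 13).
For each evaluation point α_i, compute m(α_i) mod 13:
  α_1 = 9: Horner steps 8 → 0 → 4, so m(9) = 4.
  α_2 = 10: Horner steps 8 → 8 → 6, so m(10) = 6.
  α_3 = 6: Horner steps 8 → 2 → 3, so m(6) = 3.
  α_4 = 12: Horner steps 8 → 11 → 6, so m(12) = 6.
  α_5 = 7: Horner steps 8 → 10 → 9, so m(7) = 9.
Codeword c = [4, 6, 3, 6, 9] ∈ F_13^5.


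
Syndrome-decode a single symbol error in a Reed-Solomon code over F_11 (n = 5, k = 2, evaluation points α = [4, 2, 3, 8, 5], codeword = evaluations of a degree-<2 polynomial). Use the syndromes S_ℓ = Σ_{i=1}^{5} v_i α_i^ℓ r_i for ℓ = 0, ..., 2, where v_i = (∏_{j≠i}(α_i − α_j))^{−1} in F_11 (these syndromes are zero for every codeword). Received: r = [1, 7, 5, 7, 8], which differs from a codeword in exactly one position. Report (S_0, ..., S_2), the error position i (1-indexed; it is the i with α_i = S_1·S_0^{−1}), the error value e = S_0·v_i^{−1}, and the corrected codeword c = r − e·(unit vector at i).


S = (3, 6, 1), error at position 2, error magnitude e = 9, c = [1, 9, 5, 7, 8].

Step 1: column multipliers v_i = (∏_{j≠i}(α_i − α_j))^{−1} mod 11.
  i = 1 (α = 4): (4−2)(4−3)(4−8)(4−5) = 2·1·(−4)·(−1) = 8 ≡ 8, so v_1 = 8^{−1} = 7 (mod 11).
  i = 2 (α = 2): (2−4)(2−3)(2−8)(2−5) = (−2)·(−1)·(−6)·(−3) = 36 ≡ 3, so v_2 = 3^{−1} = 4 (mod 11).
  i = 3 (α = 3): (3−4)(3−2)(3−8)(3−5) = (−1)·1·(−5)·(−2) = −10 ≡ 1, so v_3 = 1^{−1} = 1 (mod 11).
  i = 4 (α = 8): (8−4)(8−2)(8−3)(8−5) = 4·6·5·3 = 360 ≡ 8, so v_4 = 8^{−1} = 7 (mod 11).
  i = 5 (α = 5): (5−4)(5−2)(5−3)(5−8) = 1·3·2·(−3) = −18 ≡ 4, so v_5 = 4^{−1} = 3 (mod 11).
  v = [7, 4, 1, 7, 3].
Step 2: syndromes of r = [1, 7, 5, 7, 8] (all sums mod 11).
  S_0 = Σ v_i r_i = 7·1 + 4·7 + 1·5 + 7·7 + 3·8 = 113 ≡ 3.
  S_1 = Σ v_i α_i r_i = 7·4·1 + 4·2·7 + 1·3·5 + 7·8·7 + 3·5·8 = 611 ≡ 6.
  α_i^2 mod 11 = [5, 4, 9, 9, 3].
  S_2 = Σ v_i α_i^2 r_i = 7·5·1 + 4·4·7 + 1·9·5 + 7·9·7 + 3·3·8 = 705 ≡ 1.
  S = (3, 6, 1) ≠ 0, so r is not a codeword (an error is present).
Step 3: locate the error. For a single error e at position i, S_ℓ = v_i·e·α_i^ℓ, so α_err = S_1/S_0.
  S_0^{−1} = 3^{−1} = 4 (mod 11), so α_err = 6·4 = 24 ≡ 2 = α_2. Error position i = 2.
  Consistency check: S_2/S_1 = 1·2 = 2 ≡ 2 = α_err ✓ (single-error assumption holds).
Step 4: error magnitude e = S_0/v_2 = S_0·∏_{j≠2}(α_2 − α_j) = 3·3 = 9 ≡ 9 (mod 11).
Step 5: correct position 2: c_2 = r_2 − e = 7 − 9 ≡ 9 (mod 11). Hence c = [1, 9, 5, 7, 8].
  Check: interpolating c through the α_i gives m(x) = 6 + 7·x (degree < 2) with m(α_i) = c_i for every i, so c is indeed a codeword.


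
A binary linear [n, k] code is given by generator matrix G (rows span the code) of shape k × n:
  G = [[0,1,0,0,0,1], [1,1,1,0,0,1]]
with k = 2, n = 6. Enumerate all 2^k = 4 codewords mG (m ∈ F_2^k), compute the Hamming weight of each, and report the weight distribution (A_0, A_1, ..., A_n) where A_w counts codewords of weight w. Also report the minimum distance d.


Weight distribution: A_0 = 1, A_2 = 2, A_4 = 1. Minimum distance d = 2.

Enumerate all 2^2 = 4 messages m ∈ F_2^2.
For each, compute codeword c = mG in F_2^6, then tally its weight.
  m = 00 → c = 000000, weight = 0.
  m = 10 → c = 010001, weight = 2.
  m = 01 → c = 111001, weight = 4.
  m = 11 → c = 101000, weight = 2.
Tally weights:
  weight 0: 1 codewords.
  weight 2: 2 codewords.
  weight 4: 1 codewords.
Minimum distance d = smallest w > 0 with A_w > 0 = 2.
Sanity: Σ A_w = 4 = 2^2 = 4 ✓.


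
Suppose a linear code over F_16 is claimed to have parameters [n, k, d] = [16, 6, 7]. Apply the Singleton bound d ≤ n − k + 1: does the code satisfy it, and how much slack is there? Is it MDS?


Singleton RHS = n − k + 1 = 11, slack = 4, bound satisfied, not MDS.

Singleton bound: d ≤ n − k + 1.
Here n = 16, k = 6, so n − k + 1 = 11.
Given d = 7, check d ≤ 11: YES.
Slack = (n − k + 1) − d = 4.
The code is NOT MDS (slack = 4 > 0).
Description: the claimed parameters are [16, 6, 7]_16; such a code would be non-MDS.


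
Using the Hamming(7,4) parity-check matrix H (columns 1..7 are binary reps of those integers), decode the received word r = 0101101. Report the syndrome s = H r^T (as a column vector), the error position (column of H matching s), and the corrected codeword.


s = (1, 0, 0)^T, error position = 4, corrected codeword c = 0100101

Compute s = H r^T mod 2 one row at a time:
  s_1 = 1 + 1 + 0 + 1 = 3 ≡ 1 (mod 2).
  s_2 = 1 + 0 + 0 + 1 = 2 ≡ 0 (mod 2).
  s_3 = 0 + 0 + 1 + 1 = 2 ≡ 0 (mod 2).
s = (1, 0, 0)^T — this equals column 4 of H (binary 100), so error is at position 4.
Correct: flip bit 4 of r = 0101101 to get c = 0100101.


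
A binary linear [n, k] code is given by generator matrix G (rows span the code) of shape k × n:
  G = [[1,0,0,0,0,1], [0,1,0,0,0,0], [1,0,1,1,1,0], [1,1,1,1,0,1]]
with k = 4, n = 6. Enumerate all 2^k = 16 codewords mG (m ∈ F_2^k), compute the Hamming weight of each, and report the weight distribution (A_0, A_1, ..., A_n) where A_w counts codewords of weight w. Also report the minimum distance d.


Weight distribution: A_0 = 1, A_1 = 1, A_2 = 4, A_3 = 4, A_4 = 3, A_5 = 3. Minimum distance d = 1.

Enumerate all 2^4 = 16 messages m ∈ F_2^4.
For each, compute codeword c = mG in F_2^6, then tally its weight.
  m = 0000 → c = 000000, weight = 0.
  m = 1000 → c = 100001, weight = 2.
  m = 0100 → c = 010000, weight = 1.
  m = 1100 → c = 110001, weight = 3.
  m = 0010 → c = 101110, weight = 4.
  m = 1010 → c = 001111, weight = 4.
  m = 0110 → c = 111110, weight = 5.
  m = 1110 → c = 011111, weight = 5.
  m = 0001 → c = 111101, weight = 5.
  m = 1001 → c = 011100, weight = 3.
  m = 0101 → c = 101101, weight = 4.
  m = 1101 → c = 001100, weight = 2.
  m = 0011 → c = 010011, weight = 3.
  m = 1011 → c = 110010, weight = 3.
  m = 0111 → c = 000011, weight = 2.
  m = 1111 → c = 100010, weight = 2.
Tally weights:
  weight 0: 1 codewords.
  weight 1: 1 codewords.
  weight 2: 4 codewords.
  weight 3: 4 codewords.
  weight 4: 3 codewords.
  weight 5: 3 codewords.
Minimum distance d = smallest w > 0 with A_w > 0 = 1.
Sanity: Σ A_w = 16 = 2^4 = 16 ✓.


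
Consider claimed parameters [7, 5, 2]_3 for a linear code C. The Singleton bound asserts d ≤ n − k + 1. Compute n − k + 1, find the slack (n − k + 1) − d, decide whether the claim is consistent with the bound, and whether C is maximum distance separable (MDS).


Singleton RHS = n − k + 1 = 3, slack = 1, bound satisfied, not MDS.

Singleton bound: d ≤ n − k + 1.
Here n = 7, k = 5, so n − k + 1 = 3.
Given d = 2, check d ≤ 3: YES.
Slack = (n − k + 1) − d = 1.
The code is NOT MDS (slack = 1 > 0).
Description: the claimed parameters are [7, 5, 2]_3; such a code would be non-MDS.


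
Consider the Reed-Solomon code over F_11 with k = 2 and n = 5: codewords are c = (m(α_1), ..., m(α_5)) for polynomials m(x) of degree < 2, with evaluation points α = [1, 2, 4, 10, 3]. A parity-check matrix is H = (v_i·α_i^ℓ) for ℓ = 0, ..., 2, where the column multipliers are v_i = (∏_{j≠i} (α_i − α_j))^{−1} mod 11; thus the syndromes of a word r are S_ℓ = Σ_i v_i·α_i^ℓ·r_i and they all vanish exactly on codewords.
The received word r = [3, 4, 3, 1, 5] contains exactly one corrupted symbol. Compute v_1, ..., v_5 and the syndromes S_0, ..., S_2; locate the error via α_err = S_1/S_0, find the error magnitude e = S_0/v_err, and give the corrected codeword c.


S = (1, 4, 5), error at position 3, error magnitude e = 8, c = [3, 4, 6, 1, 5].

Step 1: column multipliers v_i = (∏_{j≠i}(α_i − α_j))^{−1} mod 11.
  i = 1 (α = 1): (1−2)(1−4)(1−10)(1−3) = (−1)·(−3)·(−9)·(−2) = 54 ≡ 10, so v_1 = 10^{−1} = 10 (mod 11).
  i = 2 (α = 2): (2−1)(2−4)(2−10)(2−3) = 1·(−2)·(−8)·(−1) = −16 ≡ 6, so v_2 = 6^{−1} = 2 (mod 11).
  i = 3 (α = 4): (4−1)(4−2)(4−10)(4−3) = 3·2·(−6)·1 = −36 ≡ 8, so v_3 = 8^{−1} = 7 (mod 11).
  i = 4 (α = 10): (10−1)(10−2)(10−4)(10−3) = 9·8·6·7 = 3024 ≡ 10, so v_4 = 10^{−1} = 10 (mod 11).
  i = 5 (α = 3): (3−1)(3−2)(3−4)(3−10) = 2·1·(−1)·(−7) = 14 ≡ 3, so v_5 = 3^{−1} = 4 (mod 11).
  v = [10, 2, 7, 10, 4].
Step 2: syndromes of r = [3, 4, 3, 1, 5] (all sums mod 11).
  S_0 = Σ v_i r_i = 10·3 + 2·4 + 7·3 + 10·1 + 4·5 = 89 ≡ 1.
  S_1 = Σ v_i α_i r_i = 10·1·3 + 2·2·4 + 7·4·3 + 10·10·1 + 4·3·5 = 290 ≡ 4.
  α_i^2 mod 11 = [1, 4, 5, 1, 9].
  S_2 = Σ v_i α_i^2 r_i = 10·1·3 + 2·4·4 + 7·5·3 + 10·1·1 + 4·9·5 = 357 ≡ 5.
  S = (1, 4, 5) ≠ 0, so r is not a codeword (an error is present).
Step 3: locate the error. For a single error e at position i, S_ℓ = v_i·e·α_i^ℓ, so α_err = S_1/S_0.
  S_0^{−1} = 1^{−1} = 1 (mod 11), so α_err = 4·1 = 4 ≡ 4 = α_3. Error position i = 3.
  Consistency check: S_2/S_1 = 5·3 = 15 ≡ 4 = α_err ✓ (single-error assumption holds).
Step 4: error magnitude e = S_0/v_3 = S_0·∏_{j≠3}(α_3 − α_j) = 1·8 = 8 ≡ 8 (mod 11).
Step 5: correct position 3: c_3 = r_3 − e = 3 − 8 ≡ 6 (mod 11). Hence c = [3, 4, 6, 1, 5].
  Check: interpolating c through the α_i gives m(x) = 2 + 1·x (degree < 2) with m(α_i) = c_i for every i, so c is indeed a codeword.


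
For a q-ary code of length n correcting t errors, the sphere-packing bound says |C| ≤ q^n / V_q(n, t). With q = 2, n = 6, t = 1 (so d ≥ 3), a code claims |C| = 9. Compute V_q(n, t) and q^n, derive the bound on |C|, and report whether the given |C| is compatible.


V_q(n, t) = 7, q^n = 64, Hamming bound = 9, |C| = 9 ≤ bound (satisfied).

Step 1: Compute V_q(n, t) = Σ_{j=0}^1 C(n, j) (q−1)^j.
  j = 0: C(6,0)·(1)^0 = 1·1 = 1.
  j = 1: C(6,1)·(1)^1 = 6·1 = 6.
  V_q(n, t) = 1 + 6 = 7.
Step 2: q^n = 2^6 = 64.
Step 3: Hamming bound ⌊q^n / V_q(n,t)⌋ = ⌊64/7⌋ = 9.
Step 4: Compare |C| = 9 to 9: satisfied.
The claimed |C| lies at the Hamming bound (tight).


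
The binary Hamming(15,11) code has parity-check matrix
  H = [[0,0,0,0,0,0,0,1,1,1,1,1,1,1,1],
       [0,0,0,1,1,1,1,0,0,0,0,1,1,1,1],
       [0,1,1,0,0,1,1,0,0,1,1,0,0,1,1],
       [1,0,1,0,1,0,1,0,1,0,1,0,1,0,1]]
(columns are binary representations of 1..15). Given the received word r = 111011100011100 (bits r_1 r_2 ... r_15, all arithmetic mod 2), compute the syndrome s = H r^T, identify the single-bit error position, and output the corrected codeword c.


s = (1, 1, 1, 0)^T, error position = 14, corrected codeword c = 111011100011110

Compute s = H r^T mod 2 one row at a time:
  s_1 = 0 + 0 + 0 + 1 + 1 + 1 + 0 + 0 = 3 ≡ 1 (mod 2).
  s_2 = 0 + 1 + 1 + 1 + 1 + 1 + 0 + 0 = 5 ≡ 1 (mod 2).
  s_3 = 1 + 1 + 1 + 1 + 0 + 1 + 0 + 0 = 5 ≡ 1 (mod 2).
  s_4 = 1 + 1 + 1 + 1 + 0 + 1 + 1 + 0 = 6 ≡ 0 (mod 2).
s = (1, 1, 1, 0)^T — this equals column 14 of H (binary 1110), so error is at position 14.
Correct: flip bit 14 of r = 111011100011100 to get c = 111011100011110.


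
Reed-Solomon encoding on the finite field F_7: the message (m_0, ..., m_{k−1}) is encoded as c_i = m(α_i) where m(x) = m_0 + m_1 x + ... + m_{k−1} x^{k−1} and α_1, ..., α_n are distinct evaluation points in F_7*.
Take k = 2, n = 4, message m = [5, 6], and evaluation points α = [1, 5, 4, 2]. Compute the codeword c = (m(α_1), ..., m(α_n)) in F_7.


c = [4, 0, 1, 3]

Message polynomial: m(x) = 5 + 6·x (mod 7).
For each evaluation point α_i, compute m(α_i) mod 7:
  α_1 = 1: Horner steps 6 → 4, so m(1) = 4.
  α_2 = 5: Horner steps 6 → 0, so m(5) = 0.
  α_3 = 4: Horner steps 6 → 1, so m(4) = 1.
  α_4 = 2: Horner steps 6 → 3, so m(2) = 3.
Codeword c = [4, 0, 1, 3] ∈ F_7^4.


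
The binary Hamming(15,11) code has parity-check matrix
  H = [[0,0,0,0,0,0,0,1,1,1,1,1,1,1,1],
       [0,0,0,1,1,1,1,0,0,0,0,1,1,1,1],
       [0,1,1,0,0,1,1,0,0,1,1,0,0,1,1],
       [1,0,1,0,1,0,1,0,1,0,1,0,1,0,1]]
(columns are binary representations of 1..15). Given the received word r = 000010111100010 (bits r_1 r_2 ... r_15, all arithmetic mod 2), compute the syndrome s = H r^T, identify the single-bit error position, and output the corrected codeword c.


s = (0, 1, 1, 1)^T, error position = 7, corrected codeword c = 000010011100010

Compute s = H r^T mod 2 one row at a time:
  s_1 = 1 + 1 + 1 + 0 + 0 + 0 + 1 + 0 = 4 ≡ 0 (mod 2).
  s_2 = 0 + 1 + 0 + 1 + 0 + 0 + 1 + 0 = 3 ≡ 1 (mod 2).
  s_3 = 0 + 0 + 0 + 1 + 1 + 0 + 1 + 0 = 3 ≡ 1 (mod 2).
  s_4 = 0 + 0 + 1 + 1 + 1 + 0 + 0 + 0 = 3 ≡ 1 (mod 2).
s = (0, 1, 1, 1)^T — this equals column 7 of H (binary 0111), so error is at position 7.
Correct: flip bit 7 of r = 000010111100010 to get c = 000010011100010.


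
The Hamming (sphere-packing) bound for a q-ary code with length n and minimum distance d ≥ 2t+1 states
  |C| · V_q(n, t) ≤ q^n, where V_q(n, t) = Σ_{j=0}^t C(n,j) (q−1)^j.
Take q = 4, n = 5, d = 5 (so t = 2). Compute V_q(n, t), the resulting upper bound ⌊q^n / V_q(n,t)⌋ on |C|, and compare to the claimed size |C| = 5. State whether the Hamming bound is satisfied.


V_q(n, t) = 106, q^n = 1024, Hamming bound = 9, |C| = 5 ≤ bound (satisfied).

Step 1: Compute V_q(n, t) = Σ_{j=0}^2 C(n, j) (q−1)^j.
  j = 0: C(5,0)·(3)^0 = 1·1 = 1.
  j = 1: C(5,1)·(3)^1 = 5·3 = 15.
  j = 2: C(5,2)·(3)^2 = 10·9 = 90.
  V_q(n, t) = 1 + 15 + 90 = 106.
Step 2: q^n = 4^5 = 1024.
Step 3: Hamming bound ⌊q^n / V_q(n,t)⌋ = ⌊1024/106⌋ = 9.
Step 4: Compare |C| = 5 to 9: satisfied.
The claimed |C| lies below the Hamming bound.


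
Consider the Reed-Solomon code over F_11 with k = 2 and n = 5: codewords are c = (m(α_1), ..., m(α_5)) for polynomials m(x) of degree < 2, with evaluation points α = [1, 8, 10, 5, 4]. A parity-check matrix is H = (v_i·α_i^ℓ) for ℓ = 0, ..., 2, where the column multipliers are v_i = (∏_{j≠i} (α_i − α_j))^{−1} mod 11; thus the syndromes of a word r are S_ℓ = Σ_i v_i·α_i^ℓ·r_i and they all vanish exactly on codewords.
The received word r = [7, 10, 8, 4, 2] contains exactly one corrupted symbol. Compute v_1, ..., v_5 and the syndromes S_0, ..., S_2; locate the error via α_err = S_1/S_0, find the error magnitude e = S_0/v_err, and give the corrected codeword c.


S = (5, 6, 5), error at position 3, error magnitude e = 5, c = [7, 10, 3, 4, 2].

Step 1: column multipliers v_i = (∏_{j≠i}(α_i − α_j))^{−1} mod 11.
  i = 1 (α = 1): (1−8)(1−10)(1−5)(1−4) = (−7)·(−9)·(−4)·(−3) = 756 ≡ 8, so v_1 = 8^{−1} = 7 (mod 11).
  i = 2 (α = 8): (8−1)(8−10)(8−5)(8−4) = 7·(−2)·3·4 = −168 ≡ 8, so v_2 = 8^{−1} = 7 (mod 11).
  i = 3 (α = 10): (10−1)(10−8)(10−5)(10−4) = 9·2·5·6 = 540 ≡ 1, so v_3 = 1^{−1} = 1 (mod 11).
  i = 4 (α = 5): (5−1)(5−8)(5−10)(5−4) = 4·(−3)·(−5)·1 = 60 ≡ 5, so v_4 = 5^{−1} = 9 (mod 11).
  i = 5 (α = 4): (4−1)(4−8)(4−10)(4−5) = 3·(−4)·(−6)·(−1) = −72 ≡ 5, so v_5 = 5^{−1} = 9 (mod 11).
  v = [7, 7, 1, 9, 9].
Step 2: syndromes of r = [7, 10, 8, 4, 2] (all sums mod 11).
  S_0 = Σ v_i r_i = 7·7 + 7·10 + 1·8 + 9·4 + 9·2 = 181 ≡ 5.
  S_1 = Σ v_i α_i r_i = 7·1·7 + 7·8·10 + 1·10·8 + 9·5·4 + 9·4·2 = 941 ≡ 6.
  α_i^2 mod 11 = [1, 9, 1, 3, 5].
  S_2 = Σ v_i α_i^2 r_i = 7·1·7 + 7·9·10 + 1·1·8 + 9·3·4 + 9·5·2 = 885 ≡ 5.
  S = (5, 6, 5) ≠ 0, so r is not a codeword (an error is present).
Step 3: locate the error. For a single error e at position i, S_ℓ = v_i·e·α_i^ℓ, so α_err = S_1/S_0.
  S_0^{−1} = 5^{−1} = 9 (mod 11), so α_err = 6·9 = 54 ≡ 10 = α_3. Error position i = 3.
  Consistency check: S_2/S_1 = 5·2 = 10 ≡ 10 = α_err ✓ (single-error assumption holds).
Step 4: error magnitude e = S_0/v_3 = S_0·∏_{j≠3}(α_3 − α_j) = 5·1 = 5 ≡ 5 (mod 11).
Step 5: correct position 3: c_3 = r_3 − e = 8 − 5 ≡ 3 (mod 11). Hence c = [7, 10, 3, 4, 2].
  Check: interpolating c through the α_i gives m(x) = 5 + 2·x (degree < 2) with m(α_i) = c_i for every i, so c is indeed a codeword.


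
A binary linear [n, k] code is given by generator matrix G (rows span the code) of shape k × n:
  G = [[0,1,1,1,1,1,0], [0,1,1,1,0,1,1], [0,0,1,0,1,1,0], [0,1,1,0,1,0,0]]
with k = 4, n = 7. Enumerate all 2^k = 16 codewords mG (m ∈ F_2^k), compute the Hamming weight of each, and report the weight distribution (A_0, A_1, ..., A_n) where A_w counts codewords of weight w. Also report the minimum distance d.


Weight distribution: A_0 = 1, A_2 = 4, A_3 = 6, A_4 = 3, A_5 = 2. Minimum distance d = 2.

Enumerate all 2^4 = 16 messages m ∈ F_2^4.
For each, compute codeword c = mG in F_2^7, then tally its weight.
  m = 0000 → c = 0000000, weight = 0.
  m = 1000 → c = 0111110, weight = 5.
  m = 0100 → c = 0111011, weight = 5.
  m = 1100 → c = 0000101, weight = 2.
  m = 0010 → c = 0010110, weight = 3.
  m = 1010 → c = 0101000, weight = 2.
  m = 0110 → c = 0101101, weight = 4.
  m = 1110 → c = 0010011, weight = 3.
  m = 0001 → c = 0110100, weight = 3.
  m = 1001 → c = 0001010, weight = 2.
  m = 0101 → c = 0001111, weight = 4.
  m = 1101 → c = 0110001, weight = 3.
  m = 0011 → c = 0100010, weight = 2.
  m = 1011 → c = 0011100, weight = 3.
  m = 0111 → c = 0011001, weight = 3.
  m = 1111 → c = 0100111, weight = 4.
Tally weights:
  weight 0: 1 codewords.
  weight 2: 4 codewords.
  weight 3: 6 codewords.
  weight 4: 3 codewords.
  weight 5: 2 codewords.
Minimum distance d = smallest w > 0 with A_w > 0 = 2.
Sanity: Σ A_w = 16 = 2^4 = 16 ✓.


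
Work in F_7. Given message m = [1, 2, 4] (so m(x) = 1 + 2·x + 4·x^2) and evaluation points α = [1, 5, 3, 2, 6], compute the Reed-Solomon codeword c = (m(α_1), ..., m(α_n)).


c = [0, 6, 1, 0, 3]

Message polynomial: m(x) = 1 + 2·x + 4·x^2 (mod 7).
For each evaluation point α_i, compute m(α_i) mod 7:
  α_1 = 1: Horner steps 4 → 6 → 0, so m(1) = 0.
  α_2 = 5: Horner steps 4 → 1 → 6, so m(5) = 6.
  α_3 = 3: Horner steps 4 → 0 → 1, so m(3) = 1.
  α_4 = 2: Horner steps 4 → 3 → 0, so m(2) = 0.
  α_5 = 6: Horner steps 4 → 5 → 3, so m(6) = 3.
Codeword c = [0, 6, 1, 0, 3] ∈ F_7^5.


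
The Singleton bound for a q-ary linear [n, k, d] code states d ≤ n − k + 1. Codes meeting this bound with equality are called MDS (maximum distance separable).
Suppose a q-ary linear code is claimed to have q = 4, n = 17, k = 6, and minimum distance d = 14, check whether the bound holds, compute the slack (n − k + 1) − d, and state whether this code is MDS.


Singleton RHS = n − k + 1 = 12, slack = -2, bound violated (no such code; not MDS).

Singleton bound: d ≤ n − k + 1.
Here n = 17, k = 6, so n − k + 1 = 12.
Given d = 14, check d ≤ 12: NO.
Slack = (n − k + 1) − d = -2.
The slack is negative: d = 14 exceeds n − k + 1 = 12 by 2, so the Singleton bound is violated and no linear [17, 6, 14]_4 code can exist. In particular it is not MDS (MDS requires d = n − k + 1 exactly).
Description: the claimed parameters are [17, 6, 14]_4; such a code would be impossible (violates the Singleton bound).


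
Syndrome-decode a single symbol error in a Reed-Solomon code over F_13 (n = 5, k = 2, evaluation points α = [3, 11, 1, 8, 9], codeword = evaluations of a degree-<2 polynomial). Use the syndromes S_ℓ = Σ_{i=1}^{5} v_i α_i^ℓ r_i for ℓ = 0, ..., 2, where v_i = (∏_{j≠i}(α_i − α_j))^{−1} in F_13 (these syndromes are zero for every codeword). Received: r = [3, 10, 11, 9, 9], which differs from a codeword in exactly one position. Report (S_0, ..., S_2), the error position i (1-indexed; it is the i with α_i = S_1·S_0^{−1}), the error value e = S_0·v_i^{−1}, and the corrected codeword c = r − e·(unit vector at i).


S = (7, 11, 8), error at position 5, error magnitude e = 4, c = [3, 10, 11, 9, 5].

Step 1: column multipliers v_i = (∏_{j≠i}(α_i − α_j))^{−1} mod 13.
  i = 1 (α = 3): (3−11)(3−1)(3−8)(3−9) = (−8)·2·(−5)·(−6) = −480 ≡ 1, so v_1 = 1^{−1} = 1 (mod 13).
  i = 2 (α = 11): (11−3)(11−1)(11−8)(11−9) = 8·10·3·2 = 480 ≡ 12, so v_2 = 12^{−1} = 12 (mod 13).
  i = 3 (α = 1): (1−3)(1−11)(1−8)(1−9) = (−2)·(−10)·(−7)·(−8) = 1120 ≡ 2, so v_3 = 2^{−1} = 7 (mod 13).
  i = 4 (α = 8): (8−3)(8−11)(8−1)(8−9) = 5·(−3)·7·(−1) = 105 ≡ 1, so v_4 = 1^{−1} = 1 (mod 13).
  i = 5 (α = 9): (9−3)(9−11)(9−1)(9−8) = 6·(−2)·8·1 = −96 ≡ 8, so v_5 = 8^{−1} = 5 (mod 13).
  v = [1, 12, 7, 1, 5].
Step 2: syndromes of r = [3, 10, 11, 9, 9] (all sums mod 13).
  S_0 = Σ v_i r_i = 1·3 + 12·10 + 7·11 + 1·9 + 5·9 = 254 ≡ 7.
  S_1 = Σ v_i α_i r_i = 1·3·3 + 12·11·10 + 7·1·11 + 1·8·9 + 5·9·9 = 1883 ≡ 11.
  α_i^2 mod 13 = [9, 4, 1, 12, 3].
  S_2 = Σ v_i α_i^2 r_i = 1·9·3 + 12·4·10 + 7·1·11 + 1·12·9 + 5·3·9 = 827 ≡ 8.
  S = (7, 11, 8) ≠ 0, so r is not a codeword (an error is present).
Step 3: locate the error. For a single error e at position i, S_ℓ = v_i·e·α_i^ℓ, so α_err = S_1/S_0.
  S_0^{−1} = 7^{−1} = 2 (mod 13), so α_err = 11·2 = 22 ≡ 9 = α_5. Error position i = 5.
  Consistency check: S_2/S_1 = 8·6 = 48 ≡ 9 = α_err ✓ (single-error assumption holds).
Step 4: error magnitude e = S_0/v_5 = S_0·∏_{j≠5}(α_5 − α_j) = 7·8 = 56 ≡ 4 (mod 13).
Step 5: correct position 5: c_5 = r_5 − e = 9 − 4 ≡ 5 (mod 13). Hence c = [3, 10, 11, 9, 5].
  Check: interpolating c through the α_i gives m(x) = 2 + 9·x (degree < 2) with m(α_i) = c_i for every i, so c is indeed a codeword.


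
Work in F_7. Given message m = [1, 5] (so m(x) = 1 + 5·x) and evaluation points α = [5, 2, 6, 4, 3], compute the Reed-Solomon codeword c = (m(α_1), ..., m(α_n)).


c = [5, 4, 3, 0, 2]

Message polynomial: m(x) = 1 + 5·x (mod 7).
For each evaluation point α_i, compute m(α_i) mod 7:
  α_1 = 5: Horner steps 5 → 5, so m(5) = 5.
  α_2 = 2: Horner steps 5 → 4, so m(2) = 4.
  α_3 = 6: Horner steps 5 → 3, so m(6) = 3.
  α_4 = 4: Horner steps 5 → 0, so m(4) = 0.
  α_5 = 3: Horner steps 5 → 2, so m(3) = 2.
Codeword c = [5, 4, 3, 0, 2] ∈ F_7^5.


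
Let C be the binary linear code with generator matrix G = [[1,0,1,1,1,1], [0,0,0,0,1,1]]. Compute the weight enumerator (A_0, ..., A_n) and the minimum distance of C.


Weight distribution: A_0 = 1, A_2 = 1, A_3 = 1, A_5 = 1. Minimum distance d = 2.

Enumerate all 2^2 = 4 messages m ∈ F_2^2.
For each, compute codeword c = mG in F_2^6, then tally its weight.
  m = 00 → c = 000000, weight = 0.
  m = 10 → c = 101111, weight = 5.
  m = 01 → c = 000011, weight = 2.
  m = 11 → c = 101100, weight = 3.
Tally weights:
  weight 0: 1 codewords.
  weight 2: 1 codewords.
  weight 3: 1 codewords.
  weight 5: 1 codewords.
Minimum distance d = smallest w > 0 with A_w > 0 = 2.
Sanity: Σ A_w = 4 = 2^2 = 4 ✓.


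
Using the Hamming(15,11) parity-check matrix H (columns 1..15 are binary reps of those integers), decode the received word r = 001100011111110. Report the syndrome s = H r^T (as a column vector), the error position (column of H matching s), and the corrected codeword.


s = (1, 0, 0, 0)^T, error position = 8, corrected codeword c = 001100001111110

Compute s = H r^T mod 2 one row at a time:
  s_1 = 1 + 1 + 1 + 1 + 1 + 1 + 1 + 0 = 7 ≡ 1 (mod 2).
  s_2 = 1 + 0 + 0 + 0 + 1 + 1 + 1 + 0 = 4 ≡ 0 (mod 2).
  s_3 = 0 + 1 + 0 + 0 + 1 + 1 + 1 + 0 = 4 ≡ 0 (mod 2).
  s_4 = 0 + 1 + 0 + 0 + 1 + 1 + 1 + 0 = 4 ≡ 0 (mod 2).
s = (1, 0, 0, 0)^T — this equals column 8 of H (binary 1000), so error is at position 8.
Correct: flip bit 8 of r = 001100011111110 to get c = 001100001111110.


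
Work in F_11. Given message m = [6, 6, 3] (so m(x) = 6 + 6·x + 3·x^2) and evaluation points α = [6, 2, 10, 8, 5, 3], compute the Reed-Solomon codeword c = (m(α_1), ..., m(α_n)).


c = [7, 8, 3, 4, 1, 7]

Message polynomial: m(x) = 6 + 6·x + 3·x^2 (mod 11).
For each evaluation point α_i, compute m(α_i) mod 11:
  α_1 = 6: Horner steps 3 → 2 → 7, so m(6) = 7.
  α_2 = 2: Horner steps 3 → 1 → 8, so m(2) = 8.
  α_3 = 10: Horner steps 3 → 3 → 3, so m(10) = 3.
  α_4 = 8: Horner steps 3 → 8 → 4, so m(8) = 4.
  α_5 = 5: Horner steps 3 → 10 → 1, so m(5) = 1.
  α_6 = 3: Horner steps 3 → 4 → 7, so m(3) = 7.
Codeword c = [7, 8, 3, 4, 1, 7] ∈ F_11^6.


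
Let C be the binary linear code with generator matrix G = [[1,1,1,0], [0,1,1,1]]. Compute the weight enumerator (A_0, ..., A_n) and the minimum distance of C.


Weight distribution: A_0 = 1, A_2 = 1, A_3 = 2. Minimum distance d = 2.

Enumerate all 2^2 = 4 messages m ∈ F_2^2.
For each, compute codeword c = mG in F_2^4, then tally its weight.
  m = 00 → c = 0000, weight = 0.
  m = 10 → c = 1110, weight = 3.
  m = 01 → c = 0111, weight = 3.
  m = 11 → c = 1001, weight = 2.
Tally weights:
  weight 0: 1 codewords.
  weight 2: 1 codewords.
  weight 3: 2 codewords.
Minimum distance d = smallest w > 0 with A_w > 0 = 2.
Sanity: Σ A_w = 4 = 2^2 = 4 ✓.


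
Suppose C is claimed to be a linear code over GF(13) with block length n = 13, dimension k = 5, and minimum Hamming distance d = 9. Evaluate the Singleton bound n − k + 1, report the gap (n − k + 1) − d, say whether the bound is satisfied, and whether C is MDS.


Singleton RHS = n − k + 1 = 9, slack = 0, bound satisfied, MDS.

Singleton bound: d ≤ n − k + 1.
Here n = 13, k = 5, so n − k + 1 = 9.
Given d = 9, check d ≤ 9: YES.
Slack = (n − k + 1) − d = 0.
The code is MDS (slack = 0).
Description: the claimed parameters are [13, 5, 9]_13; such a code would be MDS (meets Singleton bound).


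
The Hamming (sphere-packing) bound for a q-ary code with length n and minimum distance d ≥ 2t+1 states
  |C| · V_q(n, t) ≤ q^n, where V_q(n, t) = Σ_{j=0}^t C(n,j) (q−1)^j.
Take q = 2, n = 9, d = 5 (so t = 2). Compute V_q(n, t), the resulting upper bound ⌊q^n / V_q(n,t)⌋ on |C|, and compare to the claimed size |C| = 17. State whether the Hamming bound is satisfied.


V_q(n, t) = 46, q^n = 512, Hamming bound = 11, |C| = 17 > bound (violated).

Step 1: Compute V_q(n, t) = Σ_{j=0}^2 C(n, j) (q−1)^j.
  j = 0: C(9,0)·(1)^0 = 1·1 = 1.
  j = 1: C(9,1)·(1)^1 = 9·1 = 9.
  j = 2: C(9,2)·(1)^2 = 36·1 = 36.
  V_q(n, t) = 1 + 9 + 36 = 46.
Step 2: q^n = 2^9 = 512.
Step 3: Hamming bound ⌊q^n / V_q(n,t)⌋ = ⌊512/46⌋ = 11.
Step 4: Compare |C| = 17 to 11: violated.
The claimed |C| lies above the Hamming bound, so no 2-ary code of length 9 with d ≥ 5 can have 17 codewords.


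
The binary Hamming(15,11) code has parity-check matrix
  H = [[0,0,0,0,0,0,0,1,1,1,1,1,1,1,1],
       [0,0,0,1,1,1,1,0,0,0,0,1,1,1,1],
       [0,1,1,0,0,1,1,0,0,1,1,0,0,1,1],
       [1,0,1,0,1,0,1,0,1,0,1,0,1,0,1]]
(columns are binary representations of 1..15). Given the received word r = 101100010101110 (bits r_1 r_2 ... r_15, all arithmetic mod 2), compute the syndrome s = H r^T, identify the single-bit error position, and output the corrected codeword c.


s = (1, 0, 1, 1)^T, error position = 11, corrected codeword c = 101100010111110

Compute s = H r^T mod 2 one row at a time:
  s_1 = 1 + 0 + 1 + 0 + 1 + 1 + 1 + 0 = 5 ≡ 1 (mod 2).
  s_2 = 1 + 0 + 0 + 0 + 1 + 1 + 1 + 0 = 4 ≡ 0 (mod 2).
  s_3 = 0 + 1 + 0 + 0 + 1 + 0 + 1 + 0 = 3 ≡ 1 (mod 2).
  s_4 = 1 + 1 + 0 + 0 + 0 + 0 + 1 + 0 = 3 ≡ 1 (mod 2).
s = (1, 0, 1, 1)^T — this equals column 11 of H (binary 1011), so error is at position 11.
Correct: flip bit 11 of r = 101100010101110 to get c = 101100010111110.


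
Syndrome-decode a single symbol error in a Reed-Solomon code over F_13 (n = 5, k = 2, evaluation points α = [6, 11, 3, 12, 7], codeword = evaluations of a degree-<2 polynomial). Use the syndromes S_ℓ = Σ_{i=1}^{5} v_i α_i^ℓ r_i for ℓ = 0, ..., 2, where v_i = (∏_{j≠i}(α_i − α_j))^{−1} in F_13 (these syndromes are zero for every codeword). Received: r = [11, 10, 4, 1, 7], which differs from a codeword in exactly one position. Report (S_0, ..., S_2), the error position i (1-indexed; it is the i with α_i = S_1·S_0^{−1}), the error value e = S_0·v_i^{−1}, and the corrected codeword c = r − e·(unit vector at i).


S = (8, 9, 2), error at position 1, error magnitude e = 8, c = [3, 10, 4, 1, 7].

Step 1: column multipliers v_i = (∏_{j≠i}(α_i − α_j))^{−1} mod 13.
  i = 1 (α = 6): (6−11)(6−3)(6−12)(6−7) = (−5)·3·(−6)·(−1) = −90 ≡ 1, so v_1 = 1^{−1} = 1 (mod 13).
  i = 2 (α = 11): (11−6)(11−3)(11−12)(11−7) = 5·8·(−1)·4 = −160 ≡ 9, so v_2 = 9^{−1} = 3 (mod 13).
  i = 3 (α = 3): (3−6)(3−11)(3−12)(3−7) = (−3)·(−8)·(−9)·(−4) = 864 ≡ 6, so v_3 = 6^{−1} = 11 (mod 13).
  i = 4 (α = 12): (12−6)(12−11)(12−3)(12−7) = 6·1·9·5 = 270 ≡ 10, so v_4 = 10^{−1} = 4 (mod 13).
  i = 5 (α = 7): (7−6)(7−11)(7−3)(7−12) = 1·(−4)·4·(−5) = 80 ≡ 2, so v_5 = 2^{−1} = 7 (mod 13).
  v = [1, 3, 11, 4, 7].
Step 2: syndromes of r = [11, 10, 4, 1, 7] (all sums mod 13).
  S_0 = Σ v_i r_i = 1·11 + 3·10 + 11·4 + 4·1 + 7·7 = 138 ≡ 8.
  S_1 = Σ v_i α_i r_i = 1·6·11 + 3·11·10 + 11·3·4 + 4·12·1 + 7·7·7 = 919 ≡ 9.
  α_i^2 mod 13 = [10, 4, 9, 1, 10].
  S_2 = Σ v_i α_i^2 r_i = 1·10·11 + 3·4·10 + 11·9·4 + 4·1·1 + 7·10·7 = 1120 ≡ 2.
  S = (8, 9, 2) ≠ 0, so r is not a codeword (an error is present).
Step 3: locate the error. For a single error e at position i, S_ℓ = v_i·e·α_i^ℓ, so α_err = S_1/S_0.
  S_0^{−1} = 8^{−1} = 5 (mod 13), so α_err = 9·5 = 45 ≡ 6 = α_1. Error position i = 1.
  Consistency check: S_2/S_1 = 2·3 = 6 ≡ 6 = α_err ✓ (single-error assumption holds).
Step 4: error magnitude e = S_0/v_1 = S_0·∏_{j≠1}(α_1 − α_j) = 8·1 = 8 ≡ 8 (mod 13).
Step 5: correct position 1: c_1 = r_1 − e = 11 − 8 ≡ 3 (mod 13). Hence c = [3, 10, 4, 1, 7].
  Check: interpolating c through the α_i gives m(x) = 5 + 4·x (degree < 2) with m(α_i) = c_i for every i, so c is indeed a codeword.


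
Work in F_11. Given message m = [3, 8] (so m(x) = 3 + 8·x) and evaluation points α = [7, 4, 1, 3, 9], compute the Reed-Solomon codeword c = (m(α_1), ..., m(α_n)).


c = [4, 2, 0, 5, 9]

Message polynomial: m(x) = 3 + 8·x (mod 11).
For each evaluation point α_i, compute m(α_i) mod 11:
  α_1 = 7: Horner steps 8 → 4, so m(7) = 4.
  α_2 = 4: Horner steps 8 → 2, so m(4) = 2.
  α_3 = 1: Horner steps 8 → 0, so m(1) = 0.
  α_4 = 3: Horner steps 8 → 5, so m(3) = 5.
  α_5 = 9: Horner steps 8 → 9, so m(9) = 9.
Codeword c = [4, 2, 0, 5, 9] ∈ F_11^5.


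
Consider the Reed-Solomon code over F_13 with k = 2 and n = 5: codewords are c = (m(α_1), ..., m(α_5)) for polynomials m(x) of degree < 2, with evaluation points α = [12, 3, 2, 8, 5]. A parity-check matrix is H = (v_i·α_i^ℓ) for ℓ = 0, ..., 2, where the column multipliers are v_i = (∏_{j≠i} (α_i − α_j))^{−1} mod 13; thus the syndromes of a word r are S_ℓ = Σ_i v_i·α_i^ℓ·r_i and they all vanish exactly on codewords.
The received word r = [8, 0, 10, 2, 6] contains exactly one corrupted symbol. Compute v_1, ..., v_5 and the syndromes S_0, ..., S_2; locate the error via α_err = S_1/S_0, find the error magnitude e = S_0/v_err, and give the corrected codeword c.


S = (3, 10, 3), error at position 1, error magnitude e = 7, c = [1, 0, 10, 2, 6].

Step 1: column multipliers v_i = (∏_{j≠i}(α_i − α_j))^{−1} mod 13.
  i = 1 (α = 12): (12−3)(12−2)(12−8)(12−5) = 9·10·4·7 = 2520 ≡ 11, so v_1 = 11^{−1} = 6 (mod 13).
  i = 2 (α = 3): (3−12)(3−2)(3−8)(3−5) = (−9)·1·(−5)·(−2) = −90 ≡ 1, so v_2 = 1^{−1} = 1 (mod 13).
  i = 3 (α = 2): (2−12)(2−3)(2−8)(2−5) = (−10)·(−1)·(−6)·(−3) = 180 ≡ 11, so v_3 = 11^{−1} = 6 (mod 13).
  i = 4 (α = 8): (8−12)(8−3)(8−2)(8−5) = (−4)·5·6·3 = −360 ≡ 4, so v_4 = 4^{−1} = 10 (mod 13).
  i = 5 (α = 5): (5−12)(5−3)(5−2)(5−8) = (−7)·2·3·(−3) = 126 ≡ 9, so v_5 = 9^{−1} = 3 (mod 13).
  v = [6, 1, 6, 10, 3].
Step 2: syndromes of r = [8, 0, 10, 2, 6] (all sums mod 13).
  S_0 = Σ v_i r_i = 6·8 + 1·0 + 6·10 + 10·2 + 3·6 = 146 ≡ 3.
  S_1 = Σ v_i α_i r_i = 6·12·8 + 1·3·0 + 6·2·10 + 10·8·2 + 3·5·6 = 946 ≡ 10.
  α_i^2 mod 13 = [1, 9, 4, 12, 12].
  S_2 = Σ v_i α_i^2 r_i = 6·1·8 + 1·9·0 + 6·4·10 + 10·12·2 + 3·12·6 = 744 ≡ 3.
  S = (3, 10, 3) ≠ 0, so r is not a codeword (an error is present).
Step 3: locate the error. For a single error e at position i, S_ℓ = v_i·e·α_i^ℓ, so α_err = S_1/S_0.
  S_0^{−1} = 3^{−1} = 9 (mod 13), so α_err = 10·9 = 90 ≡ 12 = α_1. Error position i = 1.
  Consistency check: S_2/S_1 = 3·4 = 12 ≡ 12 = α_err ✓ (single-error assumption holds).
Step 4: error magnitude e = S_0/v_1 = S_0·∏_{j≠1}(α_1 − α_j) = 3·11 = 33 ≡ 7 (mod 13).
Step 5: correct position 1: c_1 = r_1 − e = 8 − 7 ≡ 1 (mod 13). Hence c = [1, 0, 10, 2, 6].
  Check: interpolating c through the α_i gives m(x) = 4 + 3·x (degree < 2) with m(α_i) = c_i for every i, so c is indeed a codeword.
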